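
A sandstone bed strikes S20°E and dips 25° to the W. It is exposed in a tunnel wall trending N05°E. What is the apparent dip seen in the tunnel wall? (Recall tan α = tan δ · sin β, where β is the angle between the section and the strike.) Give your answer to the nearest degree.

Angle between strike (S20°E) and section (N05°E): β = 25°.
tan(apparent dip) = tan 25° · sin 25° = 0.1971
α = arctan(0.1971) = 11.15°

11°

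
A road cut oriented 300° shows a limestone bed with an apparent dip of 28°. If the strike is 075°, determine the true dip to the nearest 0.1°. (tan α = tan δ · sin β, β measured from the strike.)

36.9°

β = acute angle between strike 075° and section 300° = 45°.
tan δ = tan α / sin β = tan 28° / sin 45° = 0.5317 / 0.7071 = 0.7520
true dip = arctan 0.7520 = 36.94°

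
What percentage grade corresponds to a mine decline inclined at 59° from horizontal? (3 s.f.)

166%

grade % = 100 × tan 59° = 100 × 1.6643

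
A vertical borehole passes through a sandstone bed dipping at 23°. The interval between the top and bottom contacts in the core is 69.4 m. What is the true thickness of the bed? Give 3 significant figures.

63.9 m

True thickness t = h · cos(dip) = 69.4 × cos 23°
t = 69.4 × 0.9205 = 63.883 m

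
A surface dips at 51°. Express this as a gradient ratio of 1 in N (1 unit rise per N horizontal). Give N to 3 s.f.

1 in 0.810

1 : N means tan θ = 1/N, so N = 1/tan 51° = 1/1.2349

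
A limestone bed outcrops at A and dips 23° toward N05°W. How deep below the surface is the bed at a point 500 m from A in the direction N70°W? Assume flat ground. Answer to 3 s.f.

The hole lies 65° from the dip direction, so the down-dip offset is 500 × cos 65° = 211.31 m.
Depth = down-dip offset × tan(dip) = 211.31 × tan 23° = 211.31 × 0.4245
Depth = 89.70 m

89.7 m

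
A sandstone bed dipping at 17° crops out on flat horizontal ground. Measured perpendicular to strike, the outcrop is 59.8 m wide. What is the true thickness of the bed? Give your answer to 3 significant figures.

True thickness t = w · sin(dip) = 59.8 × sin 17°
t = 59.8 × 0.2924 = 17.484 m

17.5 m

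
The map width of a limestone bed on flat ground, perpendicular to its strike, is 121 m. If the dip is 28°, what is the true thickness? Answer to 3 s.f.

56.8 m

True thickness t = w · sin(dip) = 121 × sin 28°
t = 121 × 0.4695 = 56.806 m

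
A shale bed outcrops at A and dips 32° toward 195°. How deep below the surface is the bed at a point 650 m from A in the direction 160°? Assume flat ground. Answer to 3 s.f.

The hole lies 35° from the dip direction, so the down-dip offset is 650 × cos 35° = 532.45 m.
Depth = down-dip offset × tan(dip) = 532.45 × tan 32° = 532.45 × 0.6249
Depth = 332.71 m

333 m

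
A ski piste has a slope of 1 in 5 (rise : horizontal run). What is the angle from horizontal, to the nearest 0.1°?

11.3°

tan θ = 1/5 = 0.2000
θ = arctan(0.2000) = 11.31°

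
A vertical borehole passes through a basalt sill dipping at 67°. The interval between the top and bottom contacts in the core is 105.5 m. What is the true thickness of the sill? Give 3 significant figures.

True thickness t = h · cos(dip) = 105.5 × cos 67°
t = 105.5 × 0.3907 = 41.222 m

41.2 m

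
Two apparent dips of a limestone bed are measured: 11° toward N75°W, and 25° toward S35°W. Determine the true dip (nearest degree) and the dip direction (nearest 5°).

The two traces are lines in the plane: v₁ = (sin 285°·cos 11°, cos 285°·cos 11°, −sin 11°), v₂ = (sin 215°·cos 25°, cos 215°·cos 25°, −sin 25°).
n = v₁ × v₂ = (-0.249, -0.302, 0.836) (taken with n_z > 0).
tan δ = √(n_x²+n_y²)/n_z = 0.391/0.836, so δ = 25.1°.
Dip direction = atan2(-0.249, -0.302) = 220° (azimuth of n's horizontal projection).

true dip 25°, dip direction 220°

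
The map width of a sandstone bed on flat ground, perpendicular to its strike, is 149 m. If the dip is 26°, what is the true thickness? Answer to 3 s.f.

True thickness t = w · sin(dip) = 149 × sin 26°
t = 149 × 0.4384 = 65.317 m

65.3 m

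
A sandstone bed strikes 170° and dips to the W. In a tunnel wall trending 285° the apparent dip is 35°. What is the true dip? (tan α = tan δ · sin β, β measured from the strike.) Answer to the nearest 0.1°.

The section is 65° from the strike.
tan(true dip) = tan 35° / sin 65° = 0.7726
δ = arctan(0.7726) = 37.69°

37.7°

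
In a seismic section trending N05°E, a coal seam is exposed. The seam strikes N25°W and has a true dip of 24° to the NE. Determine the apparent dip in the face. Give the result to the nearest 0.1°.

12.6°

The section lies 30° from the strike.
tan α = tan 24° × sin 30° = 0.4452 × 0.5000 = 0.2226
apparent dip = arctan 0.2226 = 12.55°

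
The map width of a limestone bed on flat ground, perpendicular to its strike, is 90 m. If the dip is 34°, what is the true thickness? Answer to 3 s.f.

True thickness t = w · sin(dip) = 90 × sin 34°
t = 90 × 0.5592 = 50.327 m

50.3 m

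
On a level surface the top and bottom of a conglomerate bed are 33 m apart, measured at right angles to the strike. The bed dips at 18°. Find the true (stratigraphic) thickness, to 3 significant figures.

True thickness t = w · sin(dip) = 33 × sin 18°
t = 33 × 0.3090 = 10.198 m

10.2 m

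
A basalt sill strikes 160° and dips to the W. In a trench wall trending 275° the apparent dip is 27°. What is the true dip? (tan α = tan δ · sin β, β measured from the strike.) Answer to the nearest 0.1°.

29.3°

The section is 65° from the strike.
tan δ = tan α / sin β = tan 27° / sin 65° = 0.5095 / 0.9063 = 0.5622
δ = arctan(0.5622) = 29.34°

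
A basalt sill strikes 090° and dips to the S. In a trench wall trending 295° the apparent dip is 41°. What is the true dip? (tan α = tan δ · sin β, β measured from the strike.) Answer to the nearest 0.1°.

β = acute angle between strike 090° and section 295° = 25°.
tan(true dip) = tan 41° / sin 25° = 2.0569
δ = arctan(2.0569) = 64.07°

64.1°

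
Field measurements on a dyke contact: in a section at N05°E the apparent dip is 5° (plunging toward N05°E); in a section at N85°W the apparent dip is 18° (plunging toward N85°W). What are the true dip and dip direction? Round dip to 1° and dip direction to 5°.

true dip 19°, dip direction 290°

Each apparent-dip line lies in the plane. As unit vectors (x east, y north, z up), v₁ plunges 5°→N05°E and v₂ plunges 18°→N85°W.
The plane normal is n = v₁ × v₂ ∝ (-0.299, 0.109, 0.947).
True dip = arccos(n_z / |n|) = arccos(0.9478) = 18.6°.
Dip direction = azimuth of (n_x, n_y) = atan2(-0.299, 0.109) = 290°.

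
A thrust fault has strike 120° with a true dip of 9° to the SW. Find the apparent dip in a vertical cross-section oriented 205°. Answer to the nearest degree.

The section lies 85° from the strike.
tan(apparent dip) = tan 9° · sin 85° = 0.1578
apparent dip = arctan 0.1578 = 8.97°

9°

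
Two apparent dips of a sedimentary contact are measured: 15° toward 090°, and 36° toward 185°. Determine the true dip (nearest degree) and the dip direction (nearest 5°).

Represent each trace as a vector plunging at its apparent dip toward its trend (east-north-up frame): v₁ = (0.966, 0.000, -0.259), v₂ = (-0.071, -0.806, -0.588).
The plane normal is n = v₁ × v₂ ∝ (0.209, -0.586, 0.778).
tan δ = √(n_x²+n_y²)/n_z = 0.622/0.778, so δ = 38.6°.
Dip direction = azimuth of (n_x, n_y) = atan2(0.209, -0.586) = 160°.

true dip 39°, dip direction 160°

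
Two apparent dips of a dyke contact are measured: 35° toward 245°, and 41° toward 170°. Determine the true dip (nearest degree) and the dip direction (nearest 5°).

true dip 45°, dip direction 200°

Each apparent-dip line lies in the plane. As unit vectors (x east, y north, z up), v₁ plunges 35°→245° and v₂ plunges 41°→170°.
Cross product v₁ × v₂ gives the pole to the plane: n ∝ (-0.199, -0.562, 0.597).
tan δ = √(n_x²+n_y²)/n_z = 0.596/0.597, so δ = 45.0°.
Dip direction = azimuth of (n_x, n_y) = atan2(-0.199, -0.562) = 200°.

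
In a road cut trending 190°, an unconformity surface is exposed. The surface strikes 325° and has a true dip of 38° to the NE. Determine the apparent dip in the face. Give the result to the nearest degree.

The section lies 45° from the strike.
tan(apparent dip) = tan 38° · sin 45° = 0.5525
apparent dip = arctan 0.5525 = 28.92°

29°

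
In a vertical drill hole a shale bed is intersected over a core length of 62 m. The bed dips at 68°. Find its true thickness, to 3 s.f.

True thickness t = h · cos(dip) = 62 × cos 68°
t = 62 × 0.3746 = 23.226 m

23.2 m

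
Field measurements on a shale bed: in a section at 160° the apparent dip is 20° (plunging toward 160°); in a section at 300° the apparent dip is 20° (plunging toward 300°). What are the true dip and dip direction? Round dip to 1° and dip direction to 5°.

true dip 47°, dip direction 230°

The two traces are lines in the plane: v₁ = (sin 160°·cos 20°, cos 160°·cos 20°, −sin 20°), v₂ = (sin 300°·cos 20°, cos 300°·cos 20°, −sin 20°).
n = v₁ × v₂ = (-0.463, -0.388, 0.568) (taken with n_z > 0).
tan δ = √(n_x²+n_y²)/n_z = 0.604/0.568, so δ = 46.8°.
Dip direction = atan2(-0.463, -0.388) = 230° (azimuth of n's horizontal projection).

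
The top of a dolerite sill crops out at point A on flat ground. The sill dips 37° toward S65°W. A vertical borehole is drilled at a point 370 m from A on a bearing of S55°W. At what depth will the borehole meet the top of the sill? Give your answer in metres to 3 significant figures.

275 m

The hole lies 10° from the dip direction, so the down-dip offset is 370 × cos 10° = 364.38 m.
Depth = down-dip offset × tan(dip) = 364.38 × tan 37° = 364.38 × 0.7536
Depth = 274.58 m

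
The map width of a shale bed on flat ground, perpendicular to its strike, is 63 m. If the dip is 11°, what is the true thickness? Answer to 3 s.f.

True thickness t = w · sin(dip) = 63 × sin 11°
t = 63 × 0.1908 = 12.021 m

12.0 m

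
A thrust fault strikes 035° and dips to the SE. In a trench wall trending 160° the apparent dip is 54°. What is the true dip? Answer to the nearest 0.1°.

59.2°

The section is 55° from the strike.
tan δ = tan α / sin β = tan 54° / sin 55° = 1.3764 / 0.8192 = 1.6803
δ = arctan(1.6803) = 59.24°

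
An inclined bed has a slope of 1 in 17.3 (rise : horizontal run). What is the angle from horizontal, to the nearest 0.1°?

tan θ = 1/17.3 = 0.0578
θ = arctan(0.0578) = 3.31°

3.3°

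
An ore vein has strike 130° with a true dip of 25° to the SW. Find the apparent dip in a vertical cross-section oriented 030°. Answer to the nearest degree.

Angle between strike (130°) and section (030°): β = 80°.
tan(apparent dip) = tan 25° · sin 80° = 0.4592
apparent dip = arctan 0.4592 = 24.67°

25°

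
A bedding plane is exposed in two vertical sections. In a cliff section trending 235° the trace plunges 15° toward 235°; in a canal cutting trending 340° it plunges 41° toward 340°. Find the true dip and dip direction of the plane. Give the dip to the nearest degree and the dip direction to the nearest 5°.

The two traces are lines in the plane: v₁ = (sin 235°·cos 15°, cos 235°·cos 15°, −sin 15°), v₂ = (sin 340°·cos 41°, cos 340°·cos 41°, −sin 41°).
The plane normal is n = v₁ × v₂ ∝ (-0.547, 0.452, 0.704).
True dip = arccos(n_z / |n|) = arccos(0.7043) = 45.2°.
Dip direction = azimuth of (n_x, n_y) = atan2(-0.547, 0.452) = 310°.

true dip 45°, dip direction 310°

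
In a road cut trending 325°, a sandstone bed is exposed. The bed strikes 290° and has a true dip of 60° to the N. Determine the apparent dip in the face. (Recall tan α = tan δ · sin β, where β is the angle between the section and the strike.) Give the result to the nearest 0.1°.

44.8°

The strike is 290° and the section trends 325°; the acute angle between them is β = 35°.
tan α = tan 60° × sin 35° = 1.7321 × 0.5736 = 0.9935
α = arctan(0.9935) = 44.81°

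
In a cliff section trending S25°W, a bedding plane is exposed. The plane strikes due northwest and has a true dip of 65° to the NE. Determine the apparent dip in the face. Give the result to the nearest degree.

The strike is due northwest and the section trends S25°W; the acute angle between them is β = 70°.
tan α = tan 65° × sin 70° = 2.1445 × 0.9397 = 2.0152
apparent dip = arctan 2.0152 = 63.61°

64°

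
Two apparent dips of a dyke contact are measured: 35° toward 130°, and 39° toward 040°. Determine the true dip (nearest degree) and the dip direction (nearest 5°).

true dip 47°, dip direction 080°

Represent each trace as a vector plunging at its apparent dip toward its trend (east-north-up frame): v₁ = (0.628, -0.527, -0.574), v₂ = (0.500, 0.595, -0.629).
The plane normal is n = v₁ × v₂ ∝ (0.673, 0.108, 0.637).
Dip δ = arctan(|n_h|/n_z) = arctan(0.682/0.637) = 47.0°.
Dip direction = azimuth of (n_x, n_y) = atan2(0.673, 0.108) = 81°.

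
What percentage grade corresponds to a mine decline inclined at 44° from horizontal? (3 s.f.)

grade % = 100 × tan 44° = 100 × 0.9657

96.6%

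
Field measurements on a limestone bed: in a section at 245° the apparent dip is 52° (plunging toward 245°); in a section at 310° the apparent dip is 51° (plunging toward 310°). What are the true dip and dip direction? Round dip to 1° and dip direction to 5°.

true dip 56°, dip direction 275°

Each apparent-dip line lies in the plane. As unit vectors (x east, y north, z up), v₁ plunges 52°→245° and v₂ plunges 51°→310°.
Cross product v₁ × v₂ gives the pole to the plane: n ∝ (-0.521, 0.054, 0.351).
tan δ = √(n_x²+n_y²)/n_z = 0.524/0.351, so δ = 56.2°.
The horizontal component of n points toward azimuth atan2(n_x, n_y) = 276°, the dip direction.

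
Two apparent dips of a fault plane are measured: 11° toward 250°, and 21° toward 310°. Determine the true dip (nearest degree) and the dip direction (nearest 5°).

The two traces are lines in the plane: v₁ = (sin 250°·cos 11°, cos 250°·cos 11°, −sin 11°), v₂ = (sin 310°·cos 21°, cos 310°·cos 21°, −sin 21°).
The plane normal is n = v₁ × v₂ ∝ (-0.235, 0.194, 0.794).
tan δ = √(n_x²+n_y²)/n_z = 0.305/0.794, so δ = 21.0°.
Dip direction = azimuth of (n_x, n_y) = atan2(-0.235, 0.194) = 310°.

true dip 21°, dip direction 310°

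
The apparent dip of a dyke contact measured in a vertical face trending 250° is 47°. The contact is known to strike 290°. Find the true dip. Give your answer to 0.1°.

59.1°

β = acute angle between strike 290° and section 250° = 40°.
tan(true dip) = tan 47° / sin 40° = 1.6683
δ = arctan(1.6683) = 59.06°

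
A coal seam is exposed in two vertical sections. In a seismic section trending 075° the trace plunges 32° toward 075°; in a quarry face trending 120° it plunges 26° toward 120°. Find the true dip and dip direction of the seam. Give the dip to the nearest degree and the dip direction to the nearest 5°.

true dip 32°, dip direction 080°

The two traces are lines in the plane: v₁ = (sin 75°·cos 32°, cos 75°·cos 32°, −sin 32°), v₂ = (sin 120°·cos 26°, cos 120°·cos 26°, −sin 26°).
The plane normal is n = v₁ × v₂ ∝ (0.334, 0.053, 0.539).
Dip δ = arctan(|n_h|/n_z) = arctan(0.339/0.539) = 32.1°.
Dip direction = azimuth of (n_x, n_y) = atan2(0.334, 0.053) = 81°.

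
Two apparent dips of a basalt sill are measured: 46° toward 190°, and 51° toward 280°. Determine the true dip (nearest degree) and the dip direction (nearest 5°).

Represent each trace as a vector plunging at its apparent dip toward its trend (east-north-up frame): v₁ = (-0.121, -0.684, -0.719), v₂ = (-0.620, 0.109, -0.777).
Cross product v₁ × v₂ gives the pole to the plane: n ∝ (-0.610, -0.352, 0.437).
True dip = arccos(n_z / |n|) = arccos(0.5272) = 58.2°.
Dip direction = atan2(-0.610, -0.352) = 240° (azimuth of n's horizontal projection).

true dip 58°, dip direction 240°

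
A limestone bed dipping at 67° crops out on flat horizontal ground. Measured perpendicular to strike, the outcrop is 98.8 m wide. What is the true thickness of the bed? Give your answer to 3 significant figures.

True thickness t = w · sin(dip) = 98.8 × sin 67°
t = 98.8 × 0.9205 = 90.946 m

90.9 m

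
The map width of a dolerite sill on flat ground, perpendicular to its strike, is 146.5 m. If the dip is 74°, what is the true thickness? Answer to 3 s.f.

141 m

True thickness t = w · sin(dip) = 146.5 × sin 74°
t = 146.5 × 0.9613 = 140.825 m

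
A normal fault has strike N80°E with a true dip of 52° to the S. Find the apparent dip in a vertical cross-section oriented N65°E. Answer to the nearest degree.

The section lies 15° from the strike.
tan(apparent dip) = tan 52° · sin 15° = 0.3313
α = arctan(0.3313) = 18.33°

18°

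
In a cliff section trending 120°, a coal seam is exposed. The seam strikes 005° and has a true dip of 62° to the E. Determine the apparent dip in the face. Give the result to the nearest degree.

60°

The strike is 005° and the section trends 120°; the acute angle between them is β = 65°.
tan(apparent dip) = tan 62° · sin 65° = 1.7045
α = arctan(1.7045) = 59.60°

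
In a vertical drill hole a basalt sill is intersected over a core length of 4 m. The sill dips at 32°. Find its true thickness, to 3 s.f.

3.39 m

True thickness t = h · cos(dip) = 4 × cos 32°
t = 4 × 0.8480 = 3.392 m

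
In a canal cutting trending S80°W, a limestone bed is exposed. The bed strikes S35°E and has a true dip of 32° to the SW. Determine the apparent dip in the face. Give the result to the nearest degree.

30°

The strike is S35°E and the section trends S80°W; the acute angle between them is β = 65°.
tan α = tan 32° × sin 65° = 0.6249 × 0.9063 = 0.5663
apparent dip = arctan 0.5663 = 29.52°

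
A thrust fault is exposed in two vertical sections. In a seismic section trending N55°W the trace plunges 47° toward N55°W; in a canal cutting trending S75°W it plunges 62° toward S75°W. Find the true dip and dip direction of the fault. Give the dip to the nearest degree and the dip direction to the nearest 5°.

true dip 62°, dip direction 250°

The two traces are lines in the plane: v₁ = (sin 305°·cos 47°, cos 305°·cos 47°, −sin 47°), v₂ = (sin 255°·cos 62°, cos 255°·cos 62°, −sin 62°).
The plane normal is n = v₁ × v₂ ∝ (-0.434, -0.162, 0.245).
Dip δ = arctan(|n_h|/n_z) = arctan(0.463/0.245) = 62.1°.
Dip direction = atan2(-0.434, -0.162) = 250° (azimuth of n's horizontal projection).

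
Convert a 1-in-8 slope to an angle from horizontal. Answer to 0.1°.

tan θ = 1/8 = 0.1250
θ = arctan(0.1250) = 7.13°

7.1°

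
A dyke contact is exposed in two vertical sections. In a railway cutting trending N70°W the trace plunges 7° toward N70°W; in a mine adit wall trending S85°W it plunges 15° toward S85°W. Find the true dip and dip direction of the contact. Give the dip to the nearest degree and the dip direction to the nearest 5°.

Each apparent-dip line lies in the plane. As unit vectors (x east, y north, z up), v₁ plunges 7°→N70°W and v₂ plunges 15°→S85°W.
Cross product v₁ × v₂ gives the pole to the plane: n ∝ (-0.098, -0.124, 0.405).
tan δ = √(n_x²+n_y²)/n_z = 0.158/0.405, so δ = 21.3°.
Dip direction = atan2(-0.098, -0.124) = 218° (azimuth of n's horizontal projection).

true dip 21°, dip direction 220°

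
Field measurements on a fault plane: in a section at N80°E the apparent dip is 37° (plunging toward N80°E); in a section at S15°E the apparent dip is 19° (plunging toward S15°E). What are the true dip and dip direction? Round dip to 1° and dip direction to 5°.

true dip 39°, dip direction 100°

The two traces are lines in the plane: v₁ = (sin 80°·cos 37°, cos 80°·cos 37°, −sin 37°), v₂ = (sin 165°·cos 19°, cos 165°·cos 19°, −sin 19°).
Cross product v₁ × v₂ gives the pole to the plane: n ∝ (0.595, -0.109, 0.752).
True dip = arccos(n_z / |n|) = arccos(0.7794) = 38.8°.
Dip direction = atan2(0.595, -0.109) = 100° (azimuth of n's horizontal projection).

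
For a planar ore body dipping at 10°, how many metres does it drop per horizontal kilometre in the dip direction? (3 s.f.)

drop per km = 1000 × tan 10° = 1000 × 0.1763

176 m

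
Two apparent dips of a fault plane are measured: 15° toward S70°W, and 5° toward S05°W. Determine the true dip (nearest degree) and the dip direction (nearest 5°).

true dip 15°, dip direction 255°

The two traces are lines in the plane: v₁ = (sin 250°·cos 15°, cos 250°·cos 15°, −sin 15°), v₂ = (sin 185°·cos 5°, cos 185°·cos 5°, −sin 5°).
The plane normal is n = v₁ × v₂ ∝ (-0.228, -0.057, 0.872).
True dip = arccos(n_z / |n|) = arccos(0.9656) = 15.1°.
Dip direction = azimuth of (n_x, n_y) = atan2(-0.228, -0.057) = 256°.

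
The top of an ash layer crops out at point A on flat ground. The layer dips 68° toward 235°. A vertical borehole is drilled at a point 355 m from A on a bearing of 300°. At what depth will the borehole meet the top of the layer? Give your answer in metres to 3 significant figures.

The hole lies 65° from the dip direction, so the down-dip offset is 355 × cos 65° = 150.03 m.
Depth = down-dip offset × tan(dip) = 150.03 × tan 68° = 150.03 × 2.4751
Depth = 371.34 m

371 m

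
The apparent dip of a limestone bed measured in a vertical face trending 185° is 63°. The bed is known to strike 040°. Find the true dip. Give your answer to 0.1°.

β = acute angle between strike 040° and section 185° = 35°.
tan δ = tan α / sin β = tan 63° / sin 35° = 1.9626 / 0.5736 = 3.4217
true dip = arctan 3.4217 = 73.71°

73.7°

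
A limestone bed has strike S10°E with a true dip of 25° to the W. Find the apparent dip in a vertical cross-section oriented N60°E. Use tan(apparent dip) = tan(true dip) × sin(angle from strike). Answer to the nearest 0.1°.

Angle between strike (S10°E) and section (N60°E): β = 70°.
tan(apparent dip) = tan 25° · sin 70° = 0.4382
apparent dip = arctan 0.4382 = 23.66°

23.7°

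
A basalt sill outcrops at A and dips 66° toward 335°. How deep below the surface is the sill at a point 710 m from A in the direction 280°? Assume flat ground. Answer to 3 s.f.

The hole lies 55° from the dip direction, so the down-dip offset is 710 × cos 55° = 407.24 m.
Depth = down-dip offset × tan(dip) = 407.24 × tan 66° = 407.24 × 2.2460
Depth = 914.67 m

915 m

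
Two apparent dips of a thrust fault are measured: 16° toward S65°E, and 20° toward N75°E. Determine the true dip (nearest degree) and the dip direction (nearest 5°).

The two traces are lines in the plane: v₁ = (sin 115°·cos 16°, cos 115°·cos 16°, −sin 16°), v₂ = (sin 75°·cos 20°, cos 75°·cos 20°, −sin 20°).
Cross product v₁ × v₂ gives the pole to the plane: n ∝ (0.206, 0.048, 0.581).
tan δ = √(n_x²+n_y²)/n_z = 0.211/0.581, so δ = 20.0°.
Dip direction = azimuth of (n_x, n_y) = atan2(0.206, 0.048) = 77°.

true dip 20°, dip direction 075°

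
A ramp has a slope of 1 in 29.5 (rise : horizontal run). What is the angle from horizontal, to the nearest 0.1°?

1.9°

tan θ = 1/29.5 = 0.0339
θ = arctan(0.0339) = 1.94°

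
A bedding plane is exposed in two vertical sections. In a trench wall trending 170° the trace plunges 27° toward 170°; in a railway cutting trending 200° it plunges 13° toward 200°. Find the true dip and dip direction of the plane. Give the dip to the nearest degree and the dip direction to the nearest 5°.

true dip 33°, dip direction 130°

Each apparent-dip line lies in the plane. As unit vectors (x east, y north, z up), v₁ plunges 27°→170° and v₂ plunges 13°→200°.
Cross product v₁ × v₂ gives the pole to the plane: n ∝ (0.218, -0.186, 0.434).
True dip = arccos(n_z / |n|) = arccos(0.8343) = 33.5°.
Dip direction = azimuth of (n_x, n_y) = atan2(0.218, -0.186) = 130°.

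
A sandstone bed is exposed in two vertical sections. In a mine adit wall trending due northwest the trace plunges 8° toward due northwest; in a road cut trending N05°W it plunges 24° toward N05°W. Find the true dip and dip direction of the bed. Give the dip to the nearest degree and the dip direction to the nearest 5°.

true dip 29°, dip direction 030°

Each apparent-dip line lies in the plane. As unit vectors (x east, y north, z up), v₁ plunges 8°→due northwest and v₂ plunges 24°→N05°W.
Cross product v₁ × v₂ gives the pole to the plane: n ∝ (0.158, 0.274, 0.582).
True dip = arccos(n_z / |n|) = arccos(0.8786) = 28.5°.
Dip direction = atan2(0.158, 0.274) = 30° (azimuth of n's horizontal projection).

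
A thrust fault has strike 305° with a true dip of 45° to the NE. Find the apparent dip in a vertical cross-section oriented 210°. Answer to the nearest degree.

45°

The section lies 85° from the strike.
tan α = tan 45° × sin 85° = 1.0000 × 0.9962 = 0.9962
α = arctan(0.9962) = 44.89°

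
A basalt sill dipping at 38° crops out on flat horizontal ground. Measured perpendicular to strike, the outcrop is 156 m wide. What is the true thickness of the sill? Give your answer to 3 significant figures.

96.0 m

True thickness t = w · sin(dip) = 156 × sin 38°
t = 156 × 0.6157 = 96.043 m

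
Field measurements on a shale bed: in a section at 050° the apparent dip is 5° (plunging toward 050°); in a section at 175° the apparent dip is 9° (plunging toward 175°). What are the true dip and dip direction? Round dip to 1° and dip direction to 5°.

true dip 15°, dip direction 120°

Each apparent-dip line lies in the plane. As unit vectors (x east, y north, z up), v₁ plunges 5°→050° and v₂ plunges 9°→175°.
n = v₁ × v₂ = (0.186, -0.112, 0.806) (taken with n_z > 0).
tan δ = √(n_x²+n_y²)/n_z = 0.217/0.806, so δ = 15.1°.
Dip direction = azimuth of (n_x, n_y) = atan2(0.186, -0.112) = 121°.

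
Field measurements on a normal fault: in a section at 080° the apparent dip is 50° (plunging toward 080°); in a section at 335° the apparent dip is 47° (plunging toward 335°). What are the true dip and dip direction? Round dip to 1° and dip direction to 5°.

The two traces are lines in the plane: v₁ = (sin 80°·cos 50°, cos 80°·cos 50°, −sin 50°), v₂ = (sin 335°·cos 47°, cos 335°·cos 47°, −sin 47°).
n = v₁ × v₂ = (0.392, 0.684, 0.423) (taken with n_z > 0).
True dip = arccos(n_z / |n|) = arccos(0.4733) = 61.8°.
Dip direction = atan2(0.392, 0.684) = 30° (azimuth of n's horizontal projection).

true dip 62°, dip direction 030°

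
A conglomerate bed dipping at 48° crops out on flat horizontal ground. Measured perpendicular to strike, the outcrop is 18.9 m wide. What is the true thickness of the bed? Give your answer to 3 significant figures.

True thickness t = w · sin(dip) = 18.9 × sin 48°
t = 18.9 × 0.7431 = 14.045 m

14.0 m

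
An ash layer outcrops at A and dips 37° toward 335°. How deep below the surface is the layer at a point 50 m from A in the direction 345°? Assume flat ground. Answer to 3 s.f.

37.1 m

The hole lies 10° from the dip direction, so the down-dip offset is 50 × cos 10° = 49.24 m.
Depth = down-dip offset × tan(dip) = 49.24 × tan 37° = 49.24 × 0.7536
Depth = 37.11 m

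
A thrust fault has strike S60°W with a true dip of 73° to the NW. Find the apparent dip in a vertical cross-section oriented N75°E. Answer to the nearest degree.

The strike is S60°W and the section trends N75°E; the acute angle between them is β = 15°.
tan(apparent dip) = tan 73° · sin 15° = 0.8466
α = arctan(0.8466) = 40.25°

40°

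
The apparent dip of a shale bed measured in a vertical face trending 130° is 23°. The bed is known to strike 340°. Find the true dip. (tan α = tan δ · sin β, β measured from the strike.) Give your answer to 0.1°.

40.3°

β = acute angle between strike 340° and section 130° = 30°.
tan(true dip) = tan 23° / sin 30° = 0.8489
δ = arctan(0.8489) = 40.33°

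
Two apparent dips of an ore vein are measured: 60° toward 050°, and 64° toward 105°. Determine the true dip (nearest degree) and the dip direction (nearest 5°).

Represent each trace as a vector plunging at its apparent dip toward its trend (east-north-up frame): v₁ = (0.383, 0.321, -0.866), v₂ = (0.423, -0.113, -0.899).
The plane normal is n = v₁ × v₂ ∝ (0.387, 0.022, 0.180).
tan δ = √(n_x²+n_y²)/n_z = 0.388/0.180, so δ = 65.2°.
The horizontal component of n points toward azimuth atan2(n_x, n_y) = 87°, the dip direction.

true dip 65°, dip direction 085°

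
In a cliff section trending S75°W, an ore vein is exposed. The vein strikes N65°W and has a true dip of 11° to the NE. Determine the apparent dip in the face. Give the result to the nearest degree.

7°

Angle between strike (N65°W) and section (S75°W): β = 40°.
tan(apparent dip) = tan 11° · sin 40° = 0.1249
apparent dip = arctan 0.1249 = 7.12°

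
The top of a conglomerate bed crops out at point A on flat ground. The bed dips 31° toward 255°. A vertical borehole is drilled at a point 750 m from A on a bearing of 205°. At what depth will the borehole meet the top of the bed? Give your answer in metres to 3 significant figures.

The hole lies 50° from the dip direction, so the down-dip offset is 750 × cos 50° = 482.09 m.
Depth = down-dip offset × tan(dip) = 482.09 × tan 31° = 482.09 × 0.6009
Depth = 289.67 m

290 m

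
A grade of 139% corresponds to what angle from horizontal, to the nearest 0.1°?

tan θ = 139/100 = 1.3900
θ = arctan(1.3900) = 54.27°

54.3°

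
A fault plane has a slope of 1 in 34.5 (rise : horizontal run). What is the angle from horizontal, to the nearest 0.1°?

1.7°

tan θ = 1/34.5 = 0.0290
θ = arctan(0.0290) = 1.66°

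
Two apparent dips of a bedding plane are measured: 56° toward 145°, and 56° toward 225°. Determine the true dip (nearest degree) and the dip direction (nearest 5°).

Represent each trace as a vector plunging at its apparent dip toward its trend (east-north-up frame): v₁ = (0.321, -0.458, -0.829), v₂ = (-0.395, -0.395, -0.829).
The plane normal is n = v₁ × v₂ ∝ (-0.052, -0.594, 0.308).
tan δ = √(n_x²+n_y²)/n_z = 0.596/0.308, so δ = 62.7°.
Dip direction = atan2(-0.052, -0.594) = 185° (azimuth of n's horizontal projection).

true dip 63°, dip direction 185°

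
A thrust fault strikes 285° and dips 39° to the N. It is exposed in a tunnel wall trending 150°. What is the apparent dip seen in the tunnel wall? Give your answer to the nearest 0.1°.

29.8°

The section lies 45° from the strike.
tan α = tan 39° × sin 45° = 0.8098 × 0.7071 = 0.5726
α = arctan(0.5726) = 29.80°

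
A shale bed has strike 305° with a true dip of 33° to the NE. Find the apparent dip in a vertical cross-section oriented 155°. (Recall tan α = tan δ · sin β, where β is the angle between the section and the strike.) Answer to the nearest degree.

18°

The section lies 30° from the strike.
tan(apparent dip) = tan 33° · sin 30° = 0.3247
apparent dip = arctan 0.3247 = 17.99°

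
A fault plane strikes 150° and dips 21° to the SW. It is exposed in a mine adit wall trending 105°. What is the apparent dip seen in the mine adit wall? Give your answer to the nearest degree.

The strike is 150° and the section trends 105°; the acute angle between them is β = 45°.
tan(apparent dip) = tan 21° · sin 45° = 0.2714
apparent dip = arctan 0.2714 = 15.19°

15°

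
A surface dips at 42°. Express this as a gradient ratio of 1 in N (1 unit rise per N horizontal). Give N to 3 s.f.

1 : N means tan θ = 1/N, so N = 1/tan 42° = 1/0.9004

1 in 1.11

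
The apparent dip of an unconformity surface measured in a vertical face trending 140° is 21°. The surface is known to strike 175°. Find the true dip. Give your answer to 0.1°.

33.8°

β = acute angle between strike 175° and section 140° = 35°.
tan(true dip) = tan 21° / sin 35° = 0.6692
δ = arctan(0.6692) = 33.79°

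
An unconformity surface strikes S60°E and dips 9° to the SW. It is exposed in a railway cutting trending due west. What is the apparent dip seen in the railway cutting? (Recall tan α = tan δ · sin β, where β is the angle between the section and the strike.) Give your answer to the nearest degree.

5°

The section lies 30° from the strike.
tan(apparent dip) = tan 9° · sin 30° = 0.0792
apparent dip = arctan 0.0792 = 4.53°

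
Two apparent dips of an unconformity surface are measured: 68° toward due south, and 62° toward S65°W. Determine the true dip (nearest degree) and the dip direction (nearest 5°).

true dip 69°, dip direction 200°

Each apparent-dip line lies in the plane. As unit vectors (x east, y north, z up), v₁ plunges 68°→due south and v₂ plunges 62°→S65°W.
n = v₁ × v₂ = (-0.147, -0.395, 0.159) (taken with n_z > 0).
True dip = arccos(n_z / |n|) = arccos(0.3541) = 69.3°.
Dip direction = azimuth of (n_x, n_y) = atan2(-0.147, -0.395) = 200°.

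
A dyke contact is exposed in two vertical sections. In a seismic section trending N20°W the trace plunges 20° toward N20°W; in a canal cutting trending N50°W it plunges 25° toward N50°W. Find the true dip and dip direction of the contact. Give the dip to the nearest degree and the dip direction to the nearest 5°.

The two traces are lines in the plane: v₁ = (sin 340°·cos 20°, cos 340°·cos 20°, −sin 20°), v₂ = (sin 310°·cos 25°, cos 310°·cos 25°, −sin 25°).
The plane normal is n = v₁ × v₂ ∝ (-0.174, 0.102, 0.426).
Dip δ = arctan(|n_h|/n_z) = arctan(0.201/0.426) = 25.3°.
Dip direction = atan2(-0.174, 0.102) = 300° (azimuth of n's horizontal projection).

true dip 25°, dip direction 300°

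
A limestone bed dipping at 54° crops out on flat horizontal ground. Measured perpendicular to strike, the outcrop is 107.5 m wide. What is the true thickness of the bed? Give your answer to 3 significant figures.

True thickness t = w · sin(dip) = 107.5 × sin 54°
t = 107.5 × 0.8090 = 86.969 m

87.0 m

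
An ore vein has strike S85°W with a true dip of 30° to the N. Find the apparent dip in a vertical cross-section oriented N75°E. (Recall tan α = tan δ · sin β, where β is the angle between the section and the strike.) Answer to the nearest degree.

Angle between strike (S85°W) and section (N75°E): β = 10°.
tan(apparent dip) = tan 30° · sin 10° = 0.1003
α = arctan(0.1003) = 5.73°

6°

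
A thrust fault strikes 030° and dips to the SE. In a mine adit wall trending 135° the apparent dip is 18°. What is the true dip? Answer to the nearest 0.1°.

β = acute angle between strike 030° and section 135° = 75°.
tan(true dip) = tan 18° / sin 75° = 0.3364
δ = arctan(0.3364) = 18.59°

18.6°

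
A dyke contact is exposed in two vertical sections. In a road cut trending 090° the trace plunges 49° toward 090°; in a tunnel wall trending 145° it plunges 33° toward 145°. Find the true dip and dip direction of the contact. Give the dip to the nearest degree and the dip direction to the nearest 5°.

Each apparent-dip line lies in the plane. As unit vectors (x east, y north, z up), v₁ plunges 49°→090° and v₂ plunges 33°→145°.
n = v₁ × v₂ = (0.518, 0.006, 0.451) (taken with n_z > 0).
Dip δ = arctan(|n_h|/n_z) = arctan(0.519/0.451) = 49.0°.
Dip direction = azimuth of (n_x, n_y) = atan2(0.518, 0.006) = 89°.

true dip 49°, dip direction 090°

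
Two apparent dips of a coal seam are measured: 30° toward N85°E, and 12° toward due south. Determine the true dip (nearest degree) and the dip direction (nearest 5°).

Represent each trace as a vector plunging at its apparent dip toward its trend (east-north-up frame): v₁ = (0.863, 0.075, -0.500), v₂ = (0.000, -0.978, -0.208).
The plane normal is n = v₁ × v₂ ∝ (0.505, -0.179, 0.844).
True dip = arccos(n_z / |n|) = arccos(0.8443) = 32.4°.
Dip direction = atan2(0.505, -0.179) = 110° (azimuth of n's horizontal projection).

true dip 32°, dip direction 110°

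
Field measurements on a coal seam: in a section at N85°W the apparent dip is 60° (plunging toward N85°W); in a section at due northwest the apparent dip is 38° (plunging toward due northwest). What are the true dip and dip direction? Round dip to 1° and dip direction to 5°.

true dip 63°, dip direction 250°

The two traces are lines in the plane: v₁ = (sin 275°·cos 60°, cos 275°·cos 60°, −sin 60°), v₂ = (sin 315°·cos 38°, cos 315°·cos 38°, −sin 38°).
Cross product v₁ × v₂ gives the pole to the plane: n ∝ (-0.456, -0.176, 0.253).
tan δ = √(n_x²+n_y²)/n_z = 0.488/0.253, so δ = 62.6°.
Dip direction = atan2(-0.456, -0.176) = 249° (azimuth of n's horizontal projection).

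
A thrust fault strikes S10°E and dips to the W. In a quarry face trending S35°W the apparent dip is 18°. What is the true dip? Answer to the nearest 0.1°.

The section is 45° from the strike.
tan δ = tan α / sin β = tan 18° / sin 45° = 0.3249 / 0.7071 = 0.4595
δ = arctan(0.4595) = 24.68°

24.7°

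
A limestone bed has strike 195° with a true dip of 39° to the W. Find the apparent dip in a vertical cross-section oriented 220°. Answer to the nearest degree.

19°

Angle between strike (195°) and section (220°): β = 25°.
tan(apparent dip) = tan 39° · sin 25° = 0.3422
apparent dip = arctan 0.3422 = 18.89°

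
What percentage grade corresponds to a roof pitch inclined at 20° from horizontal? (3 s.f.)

grade % = 100 × tan 20° = 100 × 0.3640

36.4%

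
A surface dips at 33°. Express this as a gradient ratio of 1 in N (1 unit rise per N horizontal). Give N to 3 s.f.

1 in 1.54

1 : N means tan θ = 1/N, so N = 1/tan 33° = 1/0.6494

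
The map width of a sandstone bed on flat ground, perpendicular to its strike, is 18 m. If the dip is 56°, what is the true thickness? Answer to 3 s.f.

True thickness t = w · sin(dip) = 18 × sin 56°
t = 18 × 0.8290 = 14.923 m

14.9 m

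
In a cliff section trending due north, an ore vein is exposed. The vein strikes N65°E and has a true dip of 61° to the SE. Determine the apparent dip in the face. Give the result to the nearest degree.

The strike is N65°E and the section trends due north; the acute angle between them is β = 65°.
tan(apparent dip) = tan 61° · sin 65° = 1.6350
α = arctan(1.6350) = 58.55°

59°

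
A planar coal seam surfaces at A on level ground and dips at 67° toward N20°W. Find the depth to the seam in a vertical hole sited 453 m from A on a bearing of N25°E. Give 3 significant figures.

755 m

The hole lies 45° from the dip direction, so the down-dip offset is 453 × cos 45° = 320.32 m.
Depth = down-dip offset × tan(dip) = 320.32 × tan 67° = 320.32 × 2.3559
Depth = 754.63 m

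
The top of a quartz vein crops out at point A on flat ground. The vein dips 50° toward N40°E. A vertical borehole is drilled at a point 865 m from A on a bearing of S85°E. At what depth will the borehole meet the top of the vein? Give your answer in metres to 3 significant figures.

591 m

The hole lies 55° from the dip direction, so the down-dip offset is 865 × cos 55° = 496.14 m.
Depth = down-dip offset × tan(dip) = 496.14 × tan 50° = 496.14 × 1.1918
Depth = 591.28 m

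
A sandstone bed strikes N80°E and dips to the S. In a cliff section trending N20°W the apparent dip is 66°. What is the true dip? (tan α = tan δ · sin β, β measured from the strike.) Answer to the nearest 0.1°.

66.3°

β = acute angle between strike N80°E and section N20°W = 80°.
tan δ = tan α / sin β = tan 66° / sin 80° = 2.2460 / 0.9848 = 2.2807
true dip = arctan 2.2807 = 66.32°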